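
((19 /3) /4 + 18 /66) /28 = 0.07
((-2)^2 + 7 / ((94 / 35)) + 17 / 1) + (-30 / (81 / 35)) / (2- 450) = 959783 / 40608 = 23.64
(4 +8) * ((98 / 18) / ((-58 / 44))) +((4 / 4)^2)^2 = -48.56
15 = 15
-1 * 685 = -685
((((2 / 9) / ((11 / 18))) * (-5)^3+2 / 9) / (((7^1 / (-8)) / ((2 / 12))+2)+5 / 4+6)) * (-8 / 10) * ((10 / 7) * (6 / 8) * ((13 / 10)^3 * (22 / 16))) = 4919083 / 168000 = 29.28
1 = 1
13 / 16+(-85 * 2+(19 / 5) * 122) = 23553 / 80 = 294.41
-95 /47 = -2.02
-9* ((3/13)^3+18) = -356157/2197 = -162.11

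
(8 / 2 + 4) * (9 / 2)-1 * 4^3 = -28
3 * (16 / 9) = 16 / 3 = 5.33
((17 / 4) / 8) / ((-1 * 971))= -17 / 31072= -0.00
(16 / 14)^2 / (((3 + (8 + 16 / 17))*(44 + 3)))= 1088 / 467509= 0.00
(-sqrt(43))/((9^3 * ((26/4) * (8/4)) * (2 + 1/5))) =-5 * sqrt(43)/104247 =-0.00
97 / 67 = 1.45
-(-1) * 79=79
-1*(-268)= 268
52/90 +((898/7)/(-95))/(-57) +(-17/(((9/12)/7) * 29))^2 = 2920308796/95634315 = 30.54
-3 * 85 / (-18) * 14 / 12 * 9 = 595 / 4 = 148.75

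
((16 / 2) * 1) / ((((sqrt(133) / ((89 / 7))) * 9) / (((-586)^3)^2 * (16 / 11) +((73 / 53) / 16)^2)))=13821848716596868115674049 * sqrt(133) / 2761629024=57720039191702667.85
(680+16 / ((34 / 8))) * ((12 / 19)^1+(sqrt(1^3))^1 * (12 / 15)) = 92992 / 95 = 978.86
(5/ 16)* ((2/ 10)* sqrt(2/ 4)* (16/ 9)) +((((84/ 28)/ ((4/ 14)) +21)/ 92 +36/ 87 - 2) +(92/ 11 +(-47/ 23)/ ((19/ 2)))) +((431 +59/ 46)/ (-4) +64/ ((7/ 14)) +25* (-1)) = sqrt(2)/ 18 +1022697/ 557612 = 1.91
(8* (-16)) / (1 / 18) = -2304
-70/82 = -35/41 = -0.85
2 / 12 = 1 / 6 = 0.17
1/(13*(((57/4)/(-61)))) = -0.33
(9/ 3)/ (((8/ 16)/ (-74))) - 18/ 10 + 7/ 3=-6652/ 15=-443.47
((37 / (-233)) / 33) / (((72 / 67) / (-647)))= 1603913 / 553608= 2.90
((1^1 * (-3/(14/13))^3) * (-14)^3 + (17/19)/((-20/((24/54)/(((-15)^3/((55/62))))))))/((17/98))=104004343793413/304144875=341956.59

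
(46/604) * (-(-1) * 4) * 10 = 460/151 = 3.05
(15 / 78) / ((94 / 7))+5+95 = 244435 / 2444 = 100.01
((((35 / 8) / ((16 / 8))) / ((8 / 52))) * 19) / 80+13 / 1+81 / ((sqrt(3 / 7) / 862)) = 8385 / 512+23274 * sqrt(21) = 106671.24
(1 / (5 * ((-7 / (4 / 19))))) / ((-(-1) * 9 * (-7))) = 4 / 41895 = 0.00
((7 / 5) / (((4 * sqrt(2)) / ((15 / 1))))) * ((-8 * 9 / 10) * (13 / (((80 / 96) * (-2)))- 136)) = 135891 * sqrt(2) / 50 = 3843.58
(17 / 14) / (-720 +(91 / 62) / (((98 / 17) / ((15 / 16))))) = -16864 / 9996045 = -0.00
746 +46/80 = 29863/40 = 746.58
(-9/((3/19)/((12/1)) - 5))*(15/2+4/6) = 5586/379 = 14.74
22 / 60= 11 / 30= 0.37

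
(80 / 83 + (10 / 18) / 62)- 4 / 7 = 130129 / 324198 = 0.40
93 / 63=31 / 21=1.48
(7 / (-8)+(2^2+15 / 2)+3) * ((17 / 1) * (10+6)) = 3706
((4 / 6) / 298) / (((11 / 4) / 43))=0.03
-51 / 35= -1.46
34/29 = 1.17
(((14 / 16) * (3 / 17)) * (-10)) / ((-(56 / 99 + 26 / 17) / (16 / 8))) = 10395 / 7052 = 1.47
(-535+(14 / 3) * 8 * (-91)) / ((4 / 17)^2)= -3409333 / 48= -71027.77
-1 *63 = -63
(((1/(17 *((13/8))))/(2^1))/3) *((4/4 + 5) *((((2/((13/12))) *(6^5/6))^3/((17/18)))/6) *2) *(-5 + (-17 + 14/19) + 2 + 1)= -501209670598262784/156828451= -3195910355.57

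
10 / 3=3.33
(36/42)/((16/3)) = 9/56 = 0.16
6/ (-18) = -1/ 3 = -0.33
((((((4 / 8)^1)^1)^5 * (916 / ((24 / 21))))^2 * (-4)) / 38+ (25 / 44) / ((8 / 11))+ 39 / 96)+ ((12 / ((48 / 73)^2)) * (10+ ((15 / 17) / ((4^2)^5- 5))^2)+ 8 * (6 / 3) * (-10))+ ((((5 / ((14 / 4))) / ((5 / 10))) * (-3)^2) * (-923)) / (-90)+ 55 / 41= 3382812906114817672258435 / 10645847293512662611968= 317.76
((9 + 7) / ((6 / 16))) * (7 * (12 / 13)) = 275.69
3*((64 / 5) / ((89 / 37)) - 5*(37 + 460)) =-3310371 / 445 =-7439.04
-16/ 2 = -8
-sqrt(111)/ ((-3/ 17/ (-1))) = -17 * sqrt(111)/ 3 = -59.70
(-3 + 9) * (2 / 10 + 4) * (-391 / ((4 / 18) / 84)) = -18622548 / 5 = -3724509.60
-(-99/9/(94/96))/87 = 176/1363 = 0.13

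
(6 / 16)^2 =9 / 64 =0.14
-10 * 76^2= -57760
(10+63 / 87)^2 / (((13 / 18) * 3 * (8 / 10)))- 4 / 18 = 13013603 / 196794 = 66.13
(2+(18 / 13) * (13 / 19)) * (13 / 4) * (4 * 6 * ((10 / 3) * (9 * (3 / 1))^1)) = 393120 / 19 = 20690.53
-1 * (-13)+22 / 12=89 / 6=14.83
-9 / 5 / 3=-3 / 5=-0.60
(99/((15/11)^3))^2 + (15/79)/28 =474163954147/311062500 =1524.34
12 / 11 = 1.09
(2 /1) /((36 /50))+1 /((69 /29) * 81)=15554 /5589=2.78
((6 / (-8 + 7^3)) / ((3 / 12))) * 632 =15168 / 335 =45.28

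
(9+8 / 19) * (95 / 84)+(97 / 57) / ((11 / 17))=233227 / 17556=13.28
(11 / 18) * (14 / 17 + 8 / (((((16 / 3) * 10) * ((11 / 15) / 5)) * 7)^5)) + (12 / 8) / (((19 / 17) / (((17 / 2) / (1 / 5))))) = 345291925821335225143 / 6000616512392527872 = 57.54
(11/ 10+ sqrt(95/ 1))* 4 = 22/ 5+ 4* sqrt(95) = 43.39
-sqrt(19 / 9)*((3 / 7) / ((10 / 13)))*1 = -0.81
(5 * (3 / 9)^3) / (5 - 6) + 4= 103 / 27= 3.81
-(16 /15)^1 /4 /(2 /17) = -34 /15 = -2.27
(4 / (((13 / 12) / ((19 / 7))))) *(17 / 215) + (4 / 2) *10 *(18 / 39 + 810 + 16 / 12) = 953012512 / 58695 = 16236.69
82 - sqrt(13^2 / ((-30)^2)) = 2447 / 30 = 81.57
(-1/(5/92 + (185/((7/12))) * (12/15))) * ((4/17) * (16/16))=-2576/2778259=-0.00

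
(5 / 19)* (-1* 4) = -20 / 19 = -1.05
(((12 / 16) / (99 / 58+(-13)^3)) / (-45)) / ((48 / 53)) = 1537 / 183350880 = 0.00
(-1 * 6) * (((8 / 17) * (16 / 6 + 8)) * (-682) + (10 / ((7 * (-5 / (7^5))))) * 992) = 486234752 / 17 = 28602044.24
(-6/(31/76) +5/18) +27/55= -427849/30690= -13.94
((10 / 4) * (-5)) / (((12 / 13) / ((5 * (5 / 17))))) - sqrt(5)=-8125 / 408 - sqrt(5)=-22.15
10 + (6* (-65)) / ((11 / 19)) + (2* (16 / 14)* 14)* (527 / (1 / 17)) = 3146268 / 11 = 286024.36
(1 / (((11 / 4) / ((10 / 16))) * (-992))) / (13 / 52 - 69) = 1 / 300080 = 0.00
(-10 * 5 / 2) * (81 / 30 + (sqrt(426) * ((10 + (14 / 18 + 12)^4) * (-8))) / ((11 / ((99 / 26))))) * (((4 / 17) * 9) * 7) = -17010 / 17 + 489905458000 * sqrt(426) / 17901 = 564857650.94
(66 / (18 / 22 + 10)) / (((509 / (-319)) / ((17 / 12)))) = -38599 / 7126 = -5.42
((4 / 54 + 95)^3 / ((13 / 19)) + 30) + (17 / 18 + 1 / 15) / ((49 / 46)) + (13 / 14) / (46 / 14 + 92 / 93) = 62611373303482009 / 49847787990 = 1256051.19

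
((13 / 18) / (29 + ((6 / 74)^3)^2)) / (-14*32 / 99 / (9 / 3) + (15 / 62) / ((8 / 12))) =-34121595513291 / 1569484365616165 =-0.02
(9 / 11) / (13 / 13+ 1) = 9 / 22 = 0.41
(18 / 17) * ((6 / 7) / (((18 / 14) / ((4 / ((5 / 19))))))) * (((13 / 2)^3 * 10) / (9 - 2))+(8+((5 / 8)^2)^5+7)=539772250775999 / 127775277056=4224.39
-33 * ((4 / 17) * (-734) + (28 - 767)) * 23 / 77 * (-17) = -1069431 / 7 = -152775.86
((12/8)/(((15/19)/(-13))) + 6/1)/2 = -187/20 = -9.35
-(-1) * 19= 19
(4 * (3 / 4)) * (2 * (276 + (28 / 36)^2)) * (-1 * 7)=-313670 / 27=-11617.41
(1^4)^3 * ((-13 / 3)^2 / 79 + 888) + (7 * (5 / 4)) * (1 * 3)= 2600803 / 2844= 914.49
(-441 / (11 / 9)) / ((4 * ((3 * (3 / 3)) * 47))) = -1323 / 2068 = -0.64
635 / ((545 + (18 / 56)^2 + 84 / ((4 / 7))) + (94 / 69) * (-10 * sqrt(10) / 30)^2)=309158640 / 337697149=0.92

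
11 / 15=0.73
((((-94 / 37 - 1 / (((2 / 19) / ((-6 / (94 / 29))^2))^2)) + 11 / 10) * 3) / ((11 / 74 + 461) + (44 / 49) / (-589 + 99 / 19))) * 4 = -66457702537829526 / 2407025766044285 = -27.61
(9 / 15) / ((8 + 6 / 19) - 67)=-57 / 5575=-0.01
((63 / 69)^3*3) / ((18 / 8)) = 12348 / 12167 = 1.01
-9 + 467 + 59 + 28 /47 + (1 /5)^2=608222 /1175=517.64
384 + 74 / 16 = 3109 / 8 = 388.62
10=10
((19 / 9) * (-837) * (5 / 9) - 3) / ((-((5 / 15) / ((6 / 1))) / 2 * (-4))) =-8862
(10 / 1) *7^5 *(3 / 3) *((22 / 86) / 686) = 2695 / 43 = 62.67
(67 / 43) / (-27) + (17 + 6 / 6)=20831 / 1161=17.94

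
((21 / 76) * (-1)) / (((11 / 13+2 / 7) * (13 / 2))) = -0.04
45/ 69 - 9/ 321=1536/ 2461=0.62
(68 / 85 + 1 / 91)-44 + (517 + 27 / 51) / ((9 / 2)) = 4999577 / 69615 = 71.82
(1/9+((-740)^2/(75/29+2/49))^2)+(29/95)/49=25367474327876969080724/583818932655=43450927863.05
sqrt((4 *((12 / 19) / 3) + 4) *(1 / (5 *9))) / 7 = 2 *sqrt(2185) / 1995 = 0.05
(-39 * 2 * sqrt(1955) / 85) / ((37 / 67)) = -5226 * sqrt(1955) / 3145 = -73.47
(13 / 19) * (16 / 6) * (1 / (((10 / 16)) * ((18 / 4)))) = 1664 / 2565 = 0.65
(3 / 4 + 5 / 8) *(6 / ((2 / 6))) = 99 / 4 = 24.75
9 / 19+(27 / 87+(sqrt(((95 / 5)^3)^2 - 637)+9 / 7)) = 7983 / 3857+2 * sqrt(11761311) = 6861.02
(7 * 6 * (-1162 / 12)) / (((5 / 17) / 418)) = -28900102 / 5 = -5780020.40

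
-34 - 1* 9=-43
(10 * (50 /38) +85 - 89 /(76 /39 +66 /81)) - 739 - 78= -13841801 /18430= -751.05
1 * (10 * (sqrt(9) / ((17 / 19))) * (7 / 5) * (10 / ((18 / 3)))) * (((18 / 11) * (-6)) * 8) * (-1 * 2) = 12290.05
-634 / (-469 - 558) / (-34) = -317 / 17459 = -0.02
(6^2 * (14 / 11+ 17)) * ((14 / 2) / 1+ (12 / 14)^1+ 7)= 752544 / 77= 9773.30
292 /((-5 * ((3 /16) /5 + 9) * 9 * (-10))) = 2336 /32535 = 0.07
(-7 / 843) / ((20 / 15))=-7 / 1124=-0.01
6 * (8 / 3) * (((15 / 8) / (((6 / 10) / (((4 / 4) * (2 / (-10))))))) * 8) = -80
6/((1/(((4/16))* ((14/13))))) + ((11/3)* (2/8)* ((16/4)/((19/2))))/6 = 1.68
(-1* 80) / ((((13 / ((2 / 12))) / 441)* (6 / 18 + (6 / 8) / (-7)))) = -493920 / 247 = -1999.68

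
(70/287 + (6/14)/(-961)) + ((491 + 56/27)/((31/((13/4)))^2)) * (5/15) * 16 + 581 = 13630912573/22340367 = 610.15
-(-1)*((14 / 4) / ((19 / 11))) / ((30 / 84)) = 539 / 95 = 5.67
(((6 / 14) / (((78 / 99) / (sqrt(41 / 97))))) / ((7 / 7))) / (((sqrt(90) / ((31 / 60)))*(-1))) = -341*sqrt(39770) / 3530800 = -0.02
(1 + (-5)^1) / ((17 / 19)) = -76 / 17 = -4.47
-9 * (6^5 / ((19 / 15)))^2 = -122444006400 / 361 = -339180073.13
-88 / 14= -44 / 7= -6.29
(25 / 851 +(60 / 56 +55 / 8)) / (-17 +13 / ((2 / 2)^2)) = -380095 / 190624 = -1.99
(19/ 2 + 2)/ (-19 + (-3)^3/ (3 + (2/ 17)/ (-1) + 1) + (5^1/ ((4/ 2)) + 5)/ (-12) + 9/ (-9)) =-1012/ 2427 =-0.42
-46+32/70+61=541/35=15.46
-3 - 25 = -28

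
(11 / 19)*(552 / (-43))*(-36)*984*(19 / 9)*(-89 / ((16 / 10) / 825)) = -1096758036000 / 43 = -25506000837.21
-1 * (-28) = 28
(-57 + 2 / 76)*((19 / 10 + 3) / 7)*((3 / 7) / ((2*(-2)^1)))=1299 / 304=4.27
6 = 6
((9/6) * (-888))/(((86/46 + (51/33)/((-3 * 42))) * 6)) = -119.53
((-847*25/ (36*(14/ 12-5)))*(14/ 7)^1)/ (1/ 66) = 465850/ 23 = 20254.35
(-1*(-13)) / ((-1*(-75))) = 13 / 75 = 0.17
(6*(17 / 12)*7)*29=3451 / 2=1725.50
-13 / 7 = -1.86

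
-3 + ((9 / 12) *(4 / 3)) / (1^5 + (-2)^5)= -94 / 31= -3.03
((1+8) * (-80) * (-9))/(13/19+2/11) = 1354320/181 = 7482.43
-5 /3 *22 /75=-22 /45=-0.49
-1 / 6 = -0.17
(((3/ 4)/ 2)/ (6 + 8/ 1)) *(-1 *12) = -9/ 28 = -0.32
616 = 616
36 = 36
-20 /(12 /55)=-275 /3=-91.67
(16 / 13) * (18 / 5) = 288 / 65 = 4.43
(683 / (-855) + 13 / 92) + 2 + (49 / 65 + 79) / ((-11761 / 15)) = 785369873 / 632977020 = 1.24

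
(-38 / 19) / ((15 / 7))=-0.93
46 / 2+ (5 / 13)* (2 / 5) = 301 / 13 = 23.15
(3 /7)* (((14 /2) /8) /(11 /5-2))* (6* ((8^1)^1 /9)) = 10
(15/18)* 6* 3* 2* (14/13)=420/13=32.31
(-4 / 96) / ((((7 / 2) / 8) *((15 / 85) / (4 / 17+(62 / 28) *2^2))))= -2164 / 441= -4.91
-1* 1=-1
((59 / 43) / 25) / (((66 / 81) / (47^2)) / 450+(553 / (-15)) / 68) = -0.10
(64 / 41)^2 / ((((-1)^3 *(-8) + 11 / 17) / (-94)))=-6545408 / 247107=-26.49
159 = 159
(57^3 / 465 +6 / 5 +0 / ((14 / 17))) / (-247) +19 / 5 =83566 / 38285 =2.18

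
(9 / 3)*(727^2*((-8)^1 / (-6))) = 2114116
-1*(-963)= 963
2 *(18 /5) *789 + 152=29164 /5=5832.80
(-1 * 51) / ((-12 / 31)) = 527 / 4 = 131.75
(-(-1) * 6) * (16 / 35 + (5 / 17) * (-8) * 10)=-82368 / 595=-138.43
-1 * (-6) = 6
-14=-14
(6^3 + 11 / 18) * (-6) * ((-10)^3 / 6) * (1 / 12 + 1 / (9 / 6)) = 487375 / 3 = 162458.33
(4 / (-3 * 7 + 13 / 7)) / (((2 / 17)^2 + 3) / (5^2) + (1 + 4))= -0.04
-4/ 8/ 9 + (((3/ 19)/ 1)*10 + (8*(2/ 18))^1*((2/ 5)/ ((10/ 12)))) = 16673/ 8550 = 1.95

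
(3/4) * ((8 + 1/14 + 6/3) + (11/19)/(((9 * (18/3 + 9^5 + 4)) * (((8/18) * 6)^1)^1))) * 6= 45.32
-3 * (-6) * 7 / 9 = 14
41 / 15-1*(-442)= 6671 / 15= 444.73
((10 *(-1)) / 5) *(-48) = 96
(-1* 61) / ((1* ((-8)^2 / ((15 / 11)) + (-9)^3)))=915 / 10231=0.09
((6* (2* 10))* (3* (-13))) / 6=-780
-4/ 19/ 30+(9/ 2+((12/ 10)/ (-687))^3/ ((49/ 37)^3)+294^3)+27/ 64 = 16371995062622150625288523/ 644257569368616000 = 25412188.91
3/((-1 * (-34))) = 3/34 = 0.09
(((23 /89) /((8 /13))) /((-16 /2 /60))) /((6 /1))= -1495 /2848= -0.52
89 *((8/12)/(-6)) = -89/9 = -9.89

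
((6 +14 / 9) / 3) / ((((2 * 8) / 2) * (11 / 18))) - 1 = -16 / 33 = -0.48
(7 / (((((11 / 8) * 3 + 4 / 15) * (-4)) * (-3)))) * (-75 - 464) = -37730 / 527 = -71.59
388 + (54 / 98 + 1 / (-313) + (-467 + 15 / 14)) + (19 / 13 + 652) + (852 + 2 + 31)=582623499 / 398762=1461.08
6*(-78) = -468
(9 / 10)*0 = 0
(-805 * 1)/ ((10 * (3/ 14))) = -1127/ 3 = -375.67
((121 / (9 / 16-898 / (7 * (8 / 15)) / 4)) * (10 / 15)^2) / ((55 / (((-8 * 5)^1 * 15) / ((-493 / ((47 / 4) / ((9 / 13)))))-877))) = 390092164 / 27753435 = 14.06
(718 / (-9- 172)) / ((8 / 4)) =-359 / 181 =-1.98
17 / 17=1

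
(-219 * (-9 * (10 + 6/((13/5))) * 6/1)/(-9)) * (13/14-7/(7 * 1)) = 105120/91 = 1155.16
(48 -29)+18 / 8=85 / 4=21.25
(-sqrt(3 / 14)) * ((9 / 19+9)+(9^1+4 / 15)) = -763 * sqrt(42) / 570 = -8.68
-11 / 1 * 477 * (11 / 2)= -57717 / 2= -28858.50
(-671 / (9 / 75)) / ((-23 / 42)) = 234850 / 23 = 10210.87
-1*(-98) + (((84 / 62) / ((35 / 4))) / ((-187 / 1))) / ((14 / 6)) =19883638 / 202895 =98.00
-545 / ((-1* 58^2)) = 545 / 3364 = 0.16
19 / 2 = 9.50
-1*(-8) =8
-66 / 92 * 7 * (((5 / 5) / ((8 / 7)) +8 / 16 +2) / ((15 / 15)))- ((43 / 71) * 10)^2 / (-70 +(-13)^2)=-3180674183 / 183653712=-17.32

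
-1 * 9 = -9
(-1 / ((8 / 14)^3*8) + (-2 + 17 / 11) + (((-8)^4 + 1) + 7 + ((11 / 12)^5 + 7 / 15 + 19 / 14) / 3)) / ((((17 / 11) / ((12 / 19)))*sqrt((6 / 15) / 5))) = 1179407093021*sqrt(2) / 281304576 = 5929.28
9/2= 4.50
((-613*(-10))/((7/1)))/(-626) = -3065/2191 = -1.40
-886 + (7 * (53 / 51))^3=-66463975 / 132651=-501.04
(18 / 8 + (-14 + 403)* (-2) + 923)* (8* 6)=7068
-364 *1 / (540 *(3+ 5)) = -91 / 1080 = -0.08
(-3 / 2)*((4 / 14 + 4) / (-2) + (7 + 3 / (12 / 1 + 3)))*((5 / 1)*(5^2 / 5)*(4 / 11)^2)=-21240 / 847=-25.08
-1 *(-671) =671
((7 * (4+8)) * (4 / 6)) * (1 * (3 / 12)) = 14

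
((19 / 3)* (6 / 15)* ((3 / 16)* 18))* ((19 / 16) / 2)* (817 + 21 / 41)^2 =912527399169 / 268960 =3392799.67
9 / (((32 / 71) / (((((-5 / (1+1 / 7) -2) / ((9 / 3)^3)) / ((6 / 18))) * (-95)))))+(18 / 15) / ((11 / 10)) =3787017 / 2816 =1344.82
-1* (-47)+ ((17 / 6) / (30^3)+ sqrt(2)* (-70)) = 7614017 / 162000-70* sqrt(2) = -51.99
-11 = -11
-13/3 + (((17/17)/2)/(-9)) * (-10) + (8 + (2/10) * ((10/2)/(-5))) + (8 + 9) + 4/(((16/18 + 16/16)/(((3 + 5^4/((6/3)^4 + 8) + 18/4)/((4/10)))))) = 607703/3060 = 198.60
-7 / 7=-1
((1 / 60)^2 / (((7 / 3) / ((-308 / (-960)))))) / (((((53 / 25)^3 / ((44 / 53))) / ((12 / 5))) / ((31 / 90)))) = 18755 / 6817375584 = 0.00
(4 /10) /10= 1 /25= 0.04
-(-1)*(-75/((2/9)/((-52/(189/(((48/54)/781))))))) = 5200/49203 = 0.11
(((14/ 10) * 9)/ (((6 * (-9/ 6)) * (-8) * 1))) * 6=21/ 20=1.05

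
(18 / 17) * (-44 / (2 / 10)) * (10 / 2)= -19800 / 17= -1164.71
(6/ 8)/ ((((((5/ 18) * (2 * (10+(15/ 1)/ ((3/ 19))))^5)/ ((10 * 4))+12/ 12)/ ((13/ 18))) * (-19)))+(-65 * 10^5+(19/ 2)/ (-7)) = -6500001.36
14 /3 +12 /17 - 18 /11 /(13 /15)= 25412 /7293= 3.48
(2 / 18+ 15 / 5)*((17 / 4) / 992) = 119 / 8928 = 0.01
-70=-70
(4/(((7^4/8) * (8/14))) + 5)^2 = 2968729/117649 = 25.23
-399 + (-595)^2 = 353626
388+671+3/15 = 5296/5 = 1059.20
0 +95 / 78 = 95 / 78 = 1.22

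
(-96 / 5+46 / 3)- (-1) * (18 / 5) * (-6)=-382 / 15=-25.47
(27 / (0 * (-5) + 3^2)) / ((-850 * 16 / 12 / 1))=-9 / 3400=-0.00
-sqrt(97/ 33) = -sqrt(3201)/ 33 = -1.71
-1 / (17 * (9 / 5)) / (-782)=5 / 119646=0.00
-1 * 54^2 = -2916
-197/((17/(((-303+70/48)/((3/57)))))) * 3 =27088091/136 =199177.14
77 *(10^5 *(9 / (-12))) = -5775000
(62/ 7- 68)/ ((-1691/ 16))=6624/ 11837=0.56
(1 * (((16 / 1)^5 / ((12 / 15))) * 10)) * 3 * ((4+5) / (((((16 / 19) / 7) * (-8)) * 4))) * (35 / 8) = -402192000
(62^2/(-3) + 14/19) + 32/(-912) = -24332/19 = -1280.63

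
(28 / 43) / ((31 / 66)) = 1848 / 1333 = 1.39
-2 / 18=-1 / 9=-0.11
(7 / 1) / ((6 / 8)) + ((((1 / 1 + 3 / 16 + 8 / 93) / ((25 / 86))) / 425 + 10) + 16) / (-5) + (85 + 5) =94.13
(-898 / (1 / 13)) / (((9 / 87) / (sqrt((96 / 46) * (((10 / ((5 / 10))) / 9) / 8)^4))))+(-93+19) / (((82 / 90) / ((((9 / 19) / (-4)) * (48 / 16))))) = 44955 / 1558 - 8463650 * sqrt(69) / 5589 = -12550.20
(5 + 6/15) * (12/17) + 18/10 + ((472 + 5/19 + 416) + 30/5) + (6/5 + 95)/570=43607117/48450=900.04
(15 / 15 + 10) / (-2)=-11 / 2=-5.50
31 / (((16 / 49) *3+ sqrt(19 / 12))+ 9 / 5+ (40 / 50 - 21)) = -388985520 / 217449413 - 3721550 *sqrt(57) / 217449413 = -1.92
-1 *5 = -5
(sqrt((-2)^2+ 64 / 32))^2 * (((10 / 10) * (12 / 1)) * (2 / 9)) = 16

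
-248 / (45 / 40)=-1984 / 9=-220.44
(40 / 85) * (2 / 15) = 16 / 255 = 0.06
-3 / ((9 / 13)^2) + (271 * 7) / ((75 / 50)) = 33977 / 27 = 1258.41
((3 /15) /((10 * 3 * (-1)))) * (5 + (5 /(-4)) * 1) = -1 /40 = -0.02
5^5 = 3125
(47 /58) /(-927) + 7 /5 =376127 /268830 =1.40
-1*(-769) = 769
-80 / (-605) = 16 / 121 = 0.13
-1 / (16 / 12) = -3 / 4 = -0.75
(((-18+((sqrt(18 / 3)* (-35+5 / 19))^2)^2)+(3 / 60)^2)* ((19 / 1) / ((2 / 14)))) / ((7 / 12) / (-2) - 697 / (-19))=57379581962201541 / 299539750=191559156.88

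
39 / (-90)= -13 / 30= -0.43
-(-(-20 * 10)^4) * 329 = 526400000000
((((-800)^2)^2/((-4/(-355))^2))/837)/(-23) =-3226240000000000/19251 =-167588177237.55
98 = 98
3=3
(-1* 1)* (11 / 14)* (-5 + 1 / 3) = 11 / 3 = 3.67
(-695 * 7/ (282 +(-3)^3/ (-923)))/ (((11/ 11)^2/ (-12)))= 17961580/ 86771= 207.00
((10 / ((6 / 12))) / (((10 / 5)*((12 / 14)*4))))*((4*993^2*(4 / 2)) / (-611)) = -23007810 / 611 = -37655.99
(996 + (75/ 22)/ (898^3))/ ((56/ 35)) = 79337960771895/ 127450539392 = 622.50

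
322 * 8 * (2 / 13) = 5152 / 13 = 396.31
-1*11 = -11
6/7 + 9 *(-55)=-3459/7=-494.14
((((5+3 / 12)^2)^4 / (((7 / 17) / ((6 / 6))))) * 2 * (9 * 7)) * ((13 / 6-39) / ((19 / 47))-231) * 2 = -70833554148359331 / 622592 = -113772027504.95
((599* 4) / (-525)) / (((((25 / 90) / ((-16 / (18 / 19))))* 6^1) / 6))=728384 / 2625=277.48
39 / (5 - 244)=-39 / 239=-0.16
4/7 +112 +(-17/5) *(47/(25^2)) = 2456907/21875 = 112.32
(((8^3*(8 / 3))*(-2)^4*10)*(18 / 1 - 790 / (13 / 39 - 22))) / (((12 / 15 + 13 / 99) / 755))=57802162176000 / 5993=9644946133.16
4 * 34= 136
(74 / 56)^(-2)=784 / 1369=0.57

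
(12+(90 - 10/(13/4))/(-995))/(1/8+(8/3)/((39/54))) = 246544/79003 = 3.12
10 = 10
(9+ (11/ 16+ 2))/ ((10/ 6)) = 561/ 80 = 7.01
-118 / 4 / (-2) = 59 / 4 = 14.75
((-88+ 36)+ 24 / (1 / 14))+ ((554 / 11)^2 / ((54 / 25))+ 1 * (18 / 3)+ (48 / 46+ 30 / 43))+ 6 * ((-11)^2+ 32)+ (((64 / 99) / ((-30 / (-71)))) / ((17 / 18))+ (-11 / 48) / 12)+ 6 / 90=2385.71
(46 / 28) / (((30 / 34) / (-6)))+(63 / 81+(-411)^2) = 53206841 / 315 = 168910.61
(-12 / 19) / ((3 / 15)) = -60 / 19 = -3.16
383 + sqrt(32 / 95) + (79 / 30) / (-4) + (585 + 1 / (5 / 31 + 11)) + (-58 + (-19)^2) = 4 *sqrt(190) / 95 + 26374153 / 20760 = 1271.01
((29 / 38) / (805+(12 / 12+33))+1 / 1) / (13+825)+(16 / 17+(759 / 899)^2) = 1.66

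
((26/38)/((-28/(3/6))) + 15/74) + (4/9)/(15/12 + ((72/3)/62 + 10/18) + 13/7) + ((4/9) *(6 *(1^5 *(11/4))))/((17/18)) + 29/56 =5344871507/622742708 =8.58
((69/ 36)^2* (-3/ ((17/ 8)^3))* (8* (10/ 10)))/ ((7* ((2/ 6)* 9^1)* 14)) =-67712/ 2166633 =-0.03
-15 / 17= -0.88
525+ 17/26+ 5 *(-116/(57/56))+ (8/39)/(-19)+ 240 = 290203/1482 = 195.82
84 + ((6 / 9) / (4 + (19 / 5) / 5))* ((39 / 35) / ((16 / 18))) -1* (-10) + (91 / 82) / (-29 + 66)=476175587 / 5054644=94.21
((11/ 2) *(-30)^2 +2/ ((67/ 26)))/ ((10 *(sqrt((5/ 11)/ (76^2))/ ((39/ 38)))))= 12936378 *sqrt(55)/ 1675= 57276.86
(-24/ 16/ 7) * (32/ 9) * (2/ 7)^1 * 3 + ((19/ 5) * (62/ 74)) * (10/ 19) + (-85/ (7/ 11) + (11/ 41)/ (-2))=-19725445/ 148666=-132.68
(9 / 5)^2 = 81 / 25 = 3.24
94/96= 47/48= 0.98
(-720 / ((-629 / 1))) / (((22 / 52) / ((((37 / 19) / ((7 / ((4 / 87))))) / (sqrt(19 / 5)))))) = 24960* sqrt(95) / 13703921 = 0.02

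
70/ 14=5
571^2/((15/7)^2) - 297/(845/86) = 70974.26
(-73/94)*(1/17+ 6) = -7519/1598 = -4.71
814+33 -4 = 843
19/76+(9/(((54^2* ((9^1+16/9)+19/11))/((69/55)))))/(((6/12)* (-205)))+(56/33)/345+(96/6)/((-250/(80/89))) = 50759519963/257156524350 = 0.20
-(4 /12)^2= -1 /9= -0.11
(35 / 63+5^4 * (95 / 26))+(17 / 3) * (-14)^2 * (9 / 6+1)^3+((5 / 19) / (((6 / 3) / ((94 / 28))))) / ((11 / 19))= 707716015 / 36036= 19639.14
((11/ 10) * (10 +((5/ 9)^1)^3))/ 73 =16313/ 106434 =0.15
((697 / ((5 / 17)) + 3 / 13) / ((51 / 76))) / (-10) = -5853976 / 16575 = -353.18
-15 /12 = -5 /4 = -1.25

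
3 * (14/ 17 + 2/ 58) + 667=330100/ 493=669.57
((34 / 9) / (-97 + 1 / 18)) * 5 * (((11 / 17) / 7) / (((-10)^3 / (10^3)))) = 44 / 2443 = 0.02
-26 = -26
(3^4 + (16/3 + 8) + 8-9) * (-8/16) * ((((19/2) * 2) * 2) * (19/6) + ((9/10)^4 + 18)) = -29187781/4500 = -6486.17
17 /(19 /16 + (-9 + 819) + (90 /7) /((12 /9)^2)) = 1904 /91663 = 0.02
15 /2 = 7.50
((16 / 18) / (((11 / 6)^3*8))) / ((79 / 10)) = 240 / 105149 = 0.00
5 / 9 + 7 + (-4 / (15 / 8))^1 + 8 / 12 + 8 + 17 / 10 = 1421 / 90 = 15.79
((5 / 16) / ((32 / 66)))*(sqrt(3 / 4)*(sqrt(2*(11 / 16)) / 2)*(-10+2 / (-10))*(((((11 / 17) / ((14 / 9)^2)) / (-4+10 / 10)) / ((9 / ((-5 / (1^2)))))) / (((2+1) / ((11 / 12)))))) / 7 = -0.01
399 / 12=133 / 4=33.25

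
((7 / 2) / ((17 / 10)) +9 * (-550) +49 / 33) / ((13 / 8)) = -22199696 / 7293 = -3043.97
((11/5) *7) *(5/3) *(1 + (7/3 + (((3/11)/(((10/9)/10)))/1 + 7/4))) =6965/36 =193.47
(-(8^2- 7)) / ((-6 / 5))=95 / 2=47.50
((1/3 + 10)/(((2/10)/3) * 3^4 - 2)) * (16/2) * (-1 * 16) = -19840/51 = -389.02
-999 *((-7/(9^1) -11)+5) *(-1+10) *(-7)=-426573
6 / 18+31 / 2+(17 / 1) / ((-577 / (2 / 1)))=54611 / 3462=15.77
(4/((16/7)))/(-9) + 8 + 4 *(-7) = -727/36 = -20.19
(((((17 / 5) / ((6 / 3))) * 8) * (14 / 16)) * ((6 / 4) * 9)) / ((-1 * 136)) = -189 / 160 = -1.18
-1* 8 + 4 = -4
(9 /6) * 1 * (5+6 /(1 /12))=231 /2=115.50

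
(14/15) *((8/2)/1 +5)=42/5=8.40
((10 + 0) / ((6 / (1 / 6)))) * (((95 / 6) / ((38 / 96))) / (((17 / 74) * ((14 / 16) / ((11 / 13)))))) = 651200 / 13923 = 46.77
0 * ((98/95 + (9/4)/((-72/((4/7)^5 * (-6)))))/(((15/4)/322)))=0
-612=-612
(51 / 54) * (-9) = -17 / 2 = -8.50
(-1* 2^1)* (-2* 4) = 16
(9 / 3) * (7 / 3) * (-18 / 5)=-126 / 5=-25.20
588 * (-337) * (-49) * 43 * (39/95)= 16283072988/95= 171400768.29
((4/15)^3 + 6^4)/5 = 4374064/16875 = 259.20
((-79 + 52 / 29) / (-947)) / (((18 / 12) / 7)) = 31346 / 82389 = 0.38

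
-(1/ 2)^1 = -1/ 2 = -0.50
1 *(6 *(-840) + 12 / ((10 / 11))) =-25134 / 5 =-5026.80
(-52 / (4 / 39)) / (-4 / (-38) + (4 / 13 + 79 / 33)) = -4132557 / 22879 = -180.63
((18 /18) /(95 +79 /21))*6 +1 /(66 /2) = 3116 /34221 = 0.09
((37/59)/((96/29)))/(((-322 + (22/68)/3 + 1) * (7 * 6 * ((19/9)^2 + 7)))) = -0.00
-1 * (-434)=434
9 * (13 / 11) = 117 / 11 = 10.64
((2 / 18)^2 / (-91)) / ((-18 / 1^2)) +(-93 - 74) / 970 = -5539064 / 32174415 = -0.17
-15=-15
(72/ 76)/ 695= 18/ 13205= 0.00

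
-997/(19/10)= -9970/19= -524.74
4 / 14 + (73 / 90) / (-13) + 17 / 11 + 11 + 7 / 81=10423121 / 810810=12.86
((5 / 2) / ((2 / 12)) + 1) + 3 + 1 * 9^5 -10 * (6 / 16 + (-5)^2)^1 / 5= 236069 / 4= 59017.25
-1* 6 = -6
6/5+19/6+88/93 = 1647/310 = 5.31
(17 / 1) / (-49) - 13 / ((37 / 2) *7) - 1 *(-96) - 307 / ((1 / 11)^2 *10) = -65615141 / 18130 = -3619.15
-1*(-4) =4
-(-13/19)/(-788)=-13/14972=-0.00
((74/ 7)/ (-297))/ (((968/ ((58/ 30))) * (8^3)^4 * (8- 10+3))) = -1073/ 1037220170893885440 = -0.00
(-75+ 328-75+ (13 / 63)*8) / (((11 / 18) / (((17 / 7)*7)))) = 384812 / 77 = 4997.56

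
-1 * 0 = 0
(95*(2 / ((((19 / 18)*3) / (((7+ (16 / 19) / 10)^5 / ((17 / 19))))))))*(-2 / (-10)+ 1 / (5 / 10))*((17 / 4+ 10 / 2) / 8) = 168574152542398053 / 55386425000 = 3043600.53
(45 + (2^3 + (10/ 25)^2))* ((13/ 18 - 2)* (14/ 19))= -50.05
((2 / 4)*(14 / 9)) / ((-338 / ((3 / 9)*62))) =-217 / 4563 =-0.05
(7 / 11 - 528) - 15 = -5966 / 11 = -542.36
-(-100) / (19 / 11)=1100 / 19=57.89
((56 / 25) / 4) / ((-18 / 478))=-3346 / 225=-14.87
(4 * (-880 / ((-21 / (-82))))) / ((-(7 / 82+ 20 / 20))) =23668480 / 1869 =12663.71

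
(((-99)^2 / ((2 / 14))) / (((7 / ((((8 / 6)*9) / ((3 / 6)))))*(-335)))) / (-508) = 58806 / 42545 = 1.38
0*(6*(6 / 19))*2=0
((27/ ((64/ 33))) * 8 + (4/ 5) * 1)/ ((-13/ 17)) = -146.69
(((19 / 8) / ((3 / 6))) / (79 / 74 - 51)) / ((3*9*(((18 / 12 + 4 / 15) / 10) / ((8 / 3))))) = -0.05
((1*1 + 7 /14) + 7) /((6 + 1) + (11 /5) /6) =15 /13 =1.15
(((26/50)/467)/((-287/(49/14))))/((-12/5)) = 13/2297640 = 0.00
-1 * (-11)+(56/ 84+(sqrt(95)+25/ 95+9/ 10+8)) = sqrt(95)+11873/ 570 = 30.58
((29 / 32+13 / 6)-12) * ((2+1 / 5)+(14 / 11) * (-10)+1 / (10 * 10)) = 9914633 / 105600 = 93.89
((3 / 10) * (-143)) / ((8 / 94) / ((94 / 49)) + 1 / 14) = -6633627 / 17905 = -370.49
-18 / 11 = -1.64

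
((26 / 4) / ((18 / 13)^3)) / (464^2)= 28561 / 2511212544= 0.00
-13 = -13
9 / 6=1.50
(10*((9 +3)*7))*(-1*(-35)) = 29400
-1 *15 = -15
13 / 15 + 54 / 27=43 / 15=2.87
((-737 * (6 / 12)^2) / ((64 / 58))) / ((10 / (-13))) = 277849 / 1280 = 217.07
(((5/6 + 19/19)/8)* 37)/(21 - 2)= 407/912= 0.45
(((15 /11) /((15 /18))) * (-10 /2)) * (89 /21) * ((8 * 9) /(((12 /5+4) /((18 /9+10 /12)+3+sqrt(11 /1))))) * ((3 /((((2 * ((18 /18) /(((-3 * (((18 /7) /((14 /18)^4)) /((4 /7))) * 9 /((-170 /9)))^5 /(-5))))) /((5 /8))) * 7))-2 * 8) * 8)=1.284e+9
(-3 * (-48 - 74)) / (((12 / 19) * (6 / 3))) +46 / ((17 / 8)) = 21175 / 68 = 311.40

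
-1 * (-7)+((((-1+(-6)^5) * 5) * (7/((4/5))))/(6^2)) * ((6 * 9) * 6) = -12248747/4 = -3062186.75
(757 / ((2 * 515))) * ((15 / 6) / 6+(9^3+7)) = 6689609 / 12360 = 541.23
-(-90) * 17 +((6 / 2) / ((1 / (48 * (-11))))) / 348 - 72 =42150 / 29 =1453.45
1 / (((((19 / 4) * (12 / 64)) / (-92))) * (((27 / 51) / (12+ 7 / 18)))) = -2417.31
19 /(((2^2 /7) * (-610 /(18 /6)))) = -399 /2440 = -0.16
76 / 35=2.17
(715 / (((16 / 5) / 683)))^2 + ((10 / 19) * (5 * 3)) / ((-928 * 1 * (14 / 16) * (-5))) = 22995514902987545 / 987392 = 23289144436.04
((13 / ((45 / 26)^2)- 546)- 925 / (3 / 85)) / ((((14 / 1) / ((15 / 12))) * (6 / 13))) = -100599083 / 19440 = -5174.85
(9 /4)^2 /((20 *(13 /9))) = 729 /4160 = 0.18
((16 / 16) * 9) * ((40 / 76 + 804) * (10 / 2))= 687870 / 19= 36203.68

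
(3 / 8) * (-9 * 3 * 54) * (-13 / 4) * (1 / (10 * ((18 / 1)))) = 3159 / 320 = 9.87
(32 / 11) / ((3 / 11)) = 32 / 3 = 10.67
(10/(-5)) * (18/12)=-3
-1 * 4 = -4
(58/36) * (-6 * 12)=-116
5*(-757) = -3785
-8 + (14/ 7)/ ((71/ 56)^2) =-34056/ 5041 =-6.76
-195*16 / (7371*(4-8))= 20 / 189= 0.11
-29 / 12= -2.42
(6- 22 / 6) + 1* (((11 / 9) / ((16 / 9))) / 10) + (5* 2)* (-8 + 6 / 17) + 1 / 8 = -603379 / 8160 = -73.94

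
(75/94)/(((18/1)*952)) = 25/536928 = 0.00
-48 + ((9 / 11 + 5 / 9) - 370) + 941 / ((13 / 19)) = 958.68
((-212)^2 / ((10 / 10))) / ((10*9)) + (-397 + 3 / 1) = 4742 / 45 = 105.38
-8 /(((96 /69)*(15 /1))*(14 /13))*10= -299 /84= -3.56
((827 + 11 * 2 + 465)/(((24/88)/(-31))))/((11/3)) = -40734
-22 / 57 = -0.39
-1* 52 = -52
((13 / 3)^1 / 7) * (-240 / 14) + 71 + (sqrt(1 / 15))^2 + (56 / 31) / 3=1391174 / 22785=61.06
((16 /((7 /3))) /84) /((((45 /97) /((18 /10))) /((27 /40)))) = 2619 /12250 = 0.21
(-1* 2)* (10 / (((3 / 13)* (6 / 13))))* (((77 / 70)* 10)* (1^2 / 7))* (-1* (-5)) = -92950 / 63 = -1475.40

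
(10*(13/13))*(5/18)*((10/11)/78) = 125/3861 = 0.03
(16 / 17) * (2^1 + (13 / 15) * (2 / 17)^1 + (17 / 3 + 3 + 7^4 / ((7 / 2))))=2842816 / 4335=655.78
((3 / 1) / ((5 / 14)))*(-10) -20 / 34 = -84.59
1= 1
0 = 0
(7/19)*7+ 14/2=182/19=9.58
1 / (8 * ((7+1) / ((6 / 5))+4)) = 3 / 256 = 0.01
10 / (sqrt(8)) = 5 * sqrt(2) / 2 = 3.54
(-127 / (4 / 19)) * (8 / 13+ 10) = -166497 / 26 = -6403.73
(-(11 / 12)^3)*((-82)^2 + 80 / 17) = -5182.82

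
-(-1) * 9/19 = 9/19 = 0.47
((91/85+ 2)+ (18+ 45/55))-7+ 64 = 73761/935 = 78.89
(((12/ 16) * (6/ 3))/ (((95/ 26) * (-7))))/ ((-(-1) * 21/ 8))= -104/ 4655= -0.02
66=66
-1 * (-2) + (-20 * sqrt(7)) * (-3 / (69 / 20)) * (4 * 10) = 2 + 16000 * sqrt(7) / 23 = 1842.52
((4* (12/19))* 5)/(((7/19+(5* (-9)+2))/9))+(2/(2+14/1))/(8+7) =-319/120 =-2.66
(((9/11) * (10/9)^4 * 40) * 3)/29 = 400000/77517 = 5.16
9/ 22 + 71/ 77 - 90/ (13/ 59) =-815075/ 2002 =-407.13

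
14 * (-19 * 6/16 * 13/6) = -1729/8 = -216.12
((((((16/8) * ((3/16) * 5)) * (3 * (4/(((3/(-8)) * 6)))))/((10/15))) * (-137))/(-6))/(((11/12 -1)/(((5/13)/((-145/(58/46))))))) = -4110/299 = -13.75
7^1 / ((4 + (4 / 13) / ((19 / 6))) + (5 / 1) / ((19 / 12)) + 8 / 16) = 3458 / 3831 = 0.90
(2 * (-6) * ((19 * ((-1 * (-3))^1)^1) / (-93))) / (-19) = -12 / 31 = -0.39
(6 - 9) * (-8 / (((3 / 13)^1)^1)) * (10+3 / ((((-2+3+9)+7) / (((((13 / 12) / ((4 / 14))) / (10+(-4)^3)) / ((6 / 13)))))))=5712941 / 5508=1037.21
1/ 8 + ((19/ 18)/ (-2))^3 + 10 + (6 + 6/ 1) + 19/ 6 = 1173149/ 46656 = 25.14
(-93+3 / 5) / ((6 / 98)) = -1509.20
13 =13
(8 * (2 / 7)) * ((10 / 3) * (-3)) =-160 / 7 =-22.86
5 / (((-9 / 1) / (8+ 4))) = -20 / 3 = -6.67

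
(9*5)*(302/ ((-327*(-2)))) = 2265/ 109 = 20.78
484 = 484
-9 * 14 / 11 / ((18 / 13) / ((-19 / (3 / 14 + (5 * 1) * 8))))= 24206 / 6193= 3.91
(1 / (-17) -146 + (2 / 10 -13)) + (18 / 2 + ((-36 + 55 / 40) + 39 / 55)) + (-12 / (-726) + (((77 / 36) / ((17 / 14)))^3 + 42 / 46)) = -7072161470371 / 39870115164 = -177.38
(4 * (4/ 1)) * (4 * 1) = 64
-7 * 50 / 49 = -50 / 7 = -7.14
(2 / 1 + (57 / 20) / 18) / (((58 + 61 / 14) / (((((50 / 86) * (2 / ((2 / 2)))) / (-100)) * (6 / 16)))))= -1813 / 12012480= -0.00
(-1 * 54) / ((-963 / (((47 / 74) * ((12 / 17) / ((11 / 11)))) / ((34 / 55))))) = 46530 / 1144151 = 0.04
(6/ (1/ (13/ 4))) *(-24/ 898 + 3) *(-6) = -156195/ 449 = -347.87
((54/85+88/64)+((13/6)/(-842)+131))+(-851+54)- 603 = -1088143649/858840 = -1266.99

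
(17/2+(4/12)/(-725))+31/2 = 52199/2175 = 24.00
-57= -57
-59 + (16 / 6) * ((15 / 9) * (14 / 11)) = -5281 / 99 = -53.34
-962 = -962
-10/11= -0.91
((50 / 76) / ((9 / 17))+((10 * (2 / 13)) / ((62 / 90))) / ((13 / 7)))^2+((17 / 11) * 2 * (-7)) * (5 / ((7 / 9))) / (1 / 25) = -122583791931446125 / 35313575667084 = -3471.29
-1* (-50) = 50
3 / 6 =1 / 2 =0.50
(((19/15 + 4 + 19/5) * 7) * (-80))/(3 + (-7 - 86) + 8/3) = 7616/131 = 58.14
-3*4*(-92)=1104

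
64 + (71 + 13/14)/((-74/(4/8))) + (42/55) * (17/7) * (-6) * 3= 3433863/113960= 30.13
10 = 10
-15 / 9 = -5 / 3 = -1.67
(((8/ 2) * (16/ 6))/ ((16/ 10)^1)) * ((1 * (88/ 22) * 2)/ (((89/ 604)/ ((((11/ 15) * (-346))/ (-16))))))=4597648/ 801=5739.89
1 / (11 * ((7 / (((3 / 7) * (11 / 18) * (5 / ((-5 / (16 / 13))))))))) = -0.00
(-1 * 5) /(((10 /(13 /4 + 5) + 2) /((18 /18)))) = -165 /106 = -1.56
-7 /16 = -0.44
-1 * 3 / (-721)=3 / 721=0.00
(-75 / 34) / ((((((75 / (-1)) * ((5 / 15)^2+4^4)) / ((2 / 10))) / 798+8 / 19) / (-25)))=-2244375 / 4880989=-0.46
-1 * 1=-1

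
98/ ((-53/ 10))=-980/ 53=-18.49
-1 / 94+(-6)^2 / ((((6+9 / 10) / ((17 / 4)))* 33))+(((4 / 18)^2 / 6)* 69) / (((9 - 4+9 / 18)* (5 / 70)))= 4058543 / 1926342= 2.11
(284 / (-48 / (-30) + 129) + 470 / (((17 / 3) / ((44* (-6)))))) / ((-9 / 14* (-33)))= -3402680120 / 3296997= -1032.05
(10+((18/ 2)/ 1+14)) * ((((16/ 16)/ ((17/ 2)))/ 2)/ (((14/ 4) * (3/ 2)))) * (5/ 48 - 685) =-361625/ 1428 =-253.24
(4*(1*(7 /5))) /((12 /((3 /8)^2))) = 21 /320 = 0.07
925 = 925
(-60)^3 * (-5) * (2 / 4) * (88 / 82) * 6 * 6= 855360000 / 41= 20862439.02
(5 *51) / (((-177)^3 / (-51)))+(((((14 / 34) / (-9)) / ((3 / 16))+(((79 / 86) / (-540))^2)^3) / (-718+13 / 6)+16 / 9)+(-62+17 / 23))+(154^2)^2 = 324325289128268906619711710790677737984440043531 / 576630986609582909332892420474880000000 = 562448596.52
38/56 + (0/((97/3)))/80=19/28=0.68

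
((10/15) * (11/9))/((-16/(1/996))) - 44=-9465995/215136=-44.00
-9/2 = -4.50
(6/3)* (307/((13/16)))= 9824/13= 755.69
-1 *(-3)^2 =-9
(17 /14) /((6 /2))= 17 /42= 0.40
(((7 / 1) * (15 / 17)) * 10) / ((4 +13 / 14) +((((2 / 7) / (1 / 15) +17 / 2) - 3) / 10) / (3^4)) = 11907000 / 952459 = 12.50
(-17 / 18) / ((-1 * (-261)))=-17 / 4698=-0.00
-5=-5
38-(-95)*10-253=735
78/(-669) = -26/223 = -0.12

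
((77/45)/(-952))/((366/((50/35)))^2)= -55/2008536264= -0.00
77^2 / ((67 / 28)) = 166012 / 67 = 2477.79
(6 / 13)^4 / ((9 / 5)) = 720 / 28561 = 0.03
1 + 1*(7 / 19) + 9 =197 / 19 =10.37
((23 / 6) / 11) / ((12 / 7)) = 0.20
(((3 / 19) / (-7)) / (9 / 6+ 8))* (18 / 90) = -0.00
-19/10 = -1.90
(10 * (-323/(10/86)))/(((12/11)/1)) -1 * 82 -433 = -155869/6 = -25978.17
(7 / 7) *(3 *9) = 27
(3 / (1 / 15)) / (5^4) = 9 / 125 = 0.07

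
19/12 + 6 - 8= -5/12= -0.42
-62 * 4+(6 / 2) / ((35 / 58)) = -243.03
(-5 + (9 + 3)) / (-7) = -1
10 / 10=1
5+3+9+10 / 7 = 129 / 7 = 18.43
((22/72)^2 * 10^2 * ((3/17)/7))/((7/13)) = 39325/89964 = 0.44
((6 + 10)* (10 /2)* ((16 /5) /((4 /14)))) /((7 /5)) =640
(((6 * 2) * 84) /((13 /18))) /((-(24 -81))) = 6048 /247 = 24.49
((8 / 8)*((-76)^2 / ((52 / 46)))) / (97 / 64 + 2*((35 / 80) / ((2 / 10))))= 4251136 / 4901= 867.40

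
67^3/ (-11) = -300763/ 11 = -27342.09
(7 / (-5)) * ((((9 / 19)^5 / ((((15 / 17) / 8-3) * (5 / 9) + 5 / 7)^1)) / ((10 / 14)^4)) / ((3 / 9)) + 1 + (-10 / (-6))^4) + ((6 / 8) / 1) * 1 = -70316789261859499 / 6380442854437500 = -11.02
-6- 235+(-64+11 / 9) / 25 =-10958 / 45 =-243.51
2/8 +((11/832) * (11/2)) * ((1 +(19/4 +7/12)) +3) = 1159/1248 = 0.93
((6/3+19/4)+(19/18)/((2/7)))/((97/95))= 10.23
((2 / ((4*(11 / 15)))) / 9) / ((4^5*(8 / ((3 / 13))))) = 5 / 2342912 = 0.00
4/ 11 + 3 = 37/ 11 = 3.36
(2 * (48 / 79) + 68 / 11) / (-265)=-6428 / 230285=-0.03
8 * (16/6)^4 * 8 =262144/81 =3236.35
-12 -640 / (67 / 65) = -42404 / 67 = -632.90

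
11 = 11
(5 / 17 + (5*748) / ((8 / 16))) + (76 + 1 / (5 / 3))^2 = 5672838 / 425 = 13347.85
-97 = -97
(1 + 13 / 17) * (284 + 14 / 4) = 507.35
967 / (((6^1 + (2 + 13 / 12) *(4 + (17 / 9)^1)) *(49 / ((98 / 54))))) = 3868 / 2609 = 1.48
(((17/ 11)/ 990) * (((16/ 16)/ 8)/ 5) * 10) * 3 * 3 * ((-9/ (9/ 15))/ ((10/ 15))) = -153/ 1936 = -0.08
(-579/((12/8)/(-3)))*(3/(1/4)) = 13896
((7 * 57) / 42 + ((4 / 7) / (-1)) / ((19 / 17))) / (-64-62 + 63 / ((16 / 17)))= -6376 / 41895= -0.15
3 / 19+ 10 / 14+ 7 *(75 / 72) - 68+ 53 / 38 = -186545 / 3192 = -58.44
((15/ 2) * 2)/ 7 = 15/ 7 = 2.14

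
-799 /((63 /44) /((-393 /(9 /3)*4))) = 18421744 /63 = 292408.63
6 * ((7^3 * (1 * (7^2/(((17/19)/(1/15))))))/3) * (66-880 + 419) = -50454614/51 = -989306.16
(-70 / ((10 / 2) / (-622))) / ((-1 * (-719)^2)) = -0.02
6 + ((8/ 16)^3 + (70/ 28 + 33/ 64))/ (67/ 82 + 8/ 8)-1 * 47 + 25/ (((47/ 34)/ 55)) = 214103391/ 224096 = 955.41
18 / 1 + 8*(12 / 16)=24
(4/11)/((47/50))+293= 293.39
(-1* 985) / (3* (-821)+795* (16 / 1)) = -985 / 10257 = -0.10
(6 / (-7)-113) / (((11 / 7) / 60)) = -47820 / 11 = -4347.27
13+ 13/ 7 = 104/ 7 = 14.86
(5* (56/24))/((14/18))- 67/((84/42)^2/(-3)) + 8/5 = 1337/20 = 66.85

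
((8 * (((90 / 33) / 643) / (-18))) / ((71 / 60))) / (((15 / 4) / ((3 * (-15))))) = 9600 / 502183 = 0.02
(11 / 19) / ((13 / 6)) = 66 / 247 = 0.27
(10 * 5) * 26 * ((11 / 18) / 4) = 3575 / 18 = 198.61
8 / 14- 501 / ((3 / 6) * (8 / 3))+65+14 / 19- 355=-353483 / 532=-664.44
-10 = -10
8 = 8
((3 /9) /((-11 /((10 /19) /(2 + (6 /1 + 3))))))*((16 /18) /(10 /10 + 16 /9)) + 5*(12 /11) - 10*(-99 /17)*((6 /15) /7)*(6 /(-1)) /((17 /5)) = -29187868 /69763155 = -0.42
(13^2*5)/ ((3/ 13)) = 10985/ 3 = 3661.67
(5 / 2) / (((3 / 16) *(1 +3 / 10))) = 10.26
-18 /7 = -2.57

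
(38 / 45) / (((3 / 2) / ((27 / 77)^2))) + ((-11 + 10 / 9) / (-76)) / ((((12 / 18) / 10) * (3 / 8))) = 26734942 / 5069295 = 5.27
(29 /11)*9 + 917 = 10348 /11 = 940.73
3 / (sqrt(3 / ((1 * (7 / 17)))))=sqrt(357) / 17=1.11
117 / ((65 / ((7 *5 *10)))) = 630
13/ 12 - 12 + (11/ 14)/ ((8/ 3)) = -3569/ 336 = -10.62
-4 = -4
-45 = -45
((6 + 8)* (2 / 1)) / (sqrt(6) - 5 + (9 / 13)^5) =-9343151704432 / 1201776662981 - 1930018885886* sqrt(6) / 1201776662981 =-11.71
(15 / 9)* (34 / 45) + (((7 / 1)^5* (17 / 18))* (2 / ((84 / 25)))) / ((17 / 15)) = 900511 / 108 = 8338.06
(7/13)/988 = 0.00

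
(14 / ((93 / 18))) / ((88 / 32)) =336 / 341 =0.99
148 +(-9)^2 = 229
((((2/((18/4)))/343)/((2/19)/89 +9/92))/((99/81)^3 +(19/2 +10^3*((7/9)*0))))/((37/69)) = 6955935264/3227952537649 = 0.00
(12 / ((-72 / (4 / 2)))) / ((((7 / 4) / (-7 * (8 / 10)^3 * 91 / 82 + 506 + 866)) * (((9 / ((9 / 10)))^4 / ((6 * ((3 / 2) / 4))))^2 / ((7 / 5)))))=-47325033 / 2562500000000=-0.00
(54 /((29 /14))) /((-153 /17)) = -84 /29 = -2.90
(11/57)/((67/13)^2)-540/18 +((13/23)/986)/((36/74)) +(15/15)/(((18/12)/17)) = -649607068745/34816127364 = -18.66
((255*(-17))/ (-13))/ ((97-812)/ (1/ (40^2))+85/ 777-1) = -3368295/ 11555552996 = -0.00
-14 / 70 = -1 / 5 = -0.20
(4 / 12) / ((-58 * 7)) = -1 / 1218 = -0.00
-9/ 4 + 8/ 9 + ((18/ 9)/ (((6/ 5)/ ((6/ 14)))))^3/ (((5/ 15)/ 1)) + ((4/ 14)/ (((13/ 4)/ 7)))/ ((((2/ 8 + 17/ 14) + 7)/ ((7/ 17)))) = -51283025/ 215583732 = -0.24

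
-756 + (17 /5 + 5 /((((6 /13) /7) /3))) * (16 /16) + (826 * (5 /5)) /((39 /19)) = -47849 /390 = -122.69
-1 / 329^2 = -1 / 108241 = -0.00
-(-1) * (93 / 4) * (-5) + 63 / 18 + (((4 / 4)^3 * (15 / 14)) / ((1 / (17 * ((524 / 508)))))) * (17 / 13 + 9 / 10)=-117670 / 1651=-71.27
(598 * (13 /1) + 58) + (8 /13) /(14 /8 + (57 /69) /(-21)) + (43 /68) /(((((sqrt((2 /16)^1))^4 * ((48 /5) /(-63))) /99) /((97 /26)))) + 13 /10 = -65926598874 /730405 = -90260.33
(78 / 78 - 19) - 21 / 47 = -867 / 47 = -18.45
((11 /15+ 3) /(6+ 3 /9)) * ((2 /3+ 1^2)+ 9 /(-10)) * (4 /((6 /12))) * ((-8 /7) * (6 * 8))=-94208 /475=-198.33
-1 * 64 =-64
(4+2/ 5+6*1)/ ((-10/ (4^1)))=-104/ 25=-4.16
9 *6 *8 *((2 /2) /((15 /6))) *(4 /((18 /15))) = 576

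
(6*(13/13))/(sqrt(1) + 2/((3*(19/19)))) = 18/5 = 3.60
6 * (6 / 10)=18 / 5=3.60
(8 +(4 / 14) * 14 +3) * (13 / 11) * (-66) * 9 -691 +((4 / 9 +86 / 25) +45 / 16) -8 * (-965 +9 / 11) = -138633601 / 39600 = -3500.85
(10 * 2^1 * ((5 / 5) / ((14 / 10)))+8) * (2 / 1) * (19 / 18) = 988 / 21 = 47.05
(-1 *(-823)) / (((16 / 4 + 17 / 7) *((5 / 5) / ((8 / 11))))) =46088 / 495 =93.11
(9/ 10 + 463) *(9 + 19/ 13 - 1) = 570597/ 130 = 4389.21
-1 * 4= -4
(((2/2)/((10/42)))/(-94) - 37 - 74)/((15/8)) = -69588/1175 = -59.22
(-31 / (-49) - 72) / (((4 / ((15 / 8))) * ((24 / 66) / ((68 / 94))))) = -9809085 / 147392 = -66.55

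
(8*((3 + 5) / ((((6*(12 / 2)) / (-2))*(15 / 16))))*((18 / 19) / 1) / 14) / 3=-512 / 5985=-0.09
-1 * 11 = -11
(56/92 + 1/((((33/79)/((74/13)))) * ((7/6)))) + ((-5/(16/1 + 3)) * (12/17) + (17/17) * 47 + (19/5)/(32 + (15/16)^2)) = 59.22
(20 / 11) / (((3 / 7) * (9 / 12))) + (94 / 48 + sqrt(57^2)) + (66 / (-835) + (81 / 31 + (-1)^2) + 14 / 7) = 1438114123 / 20500920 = 70.15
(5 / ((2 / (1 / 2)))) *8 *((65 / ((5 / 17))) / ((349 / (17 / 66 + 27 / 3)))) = 675155 / 11517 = 58.62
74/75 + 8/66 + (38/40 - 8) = -19609/3300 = -5.94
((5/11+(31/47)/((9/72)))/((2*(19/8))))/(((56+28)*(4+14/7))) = 2963/1237698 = 0.00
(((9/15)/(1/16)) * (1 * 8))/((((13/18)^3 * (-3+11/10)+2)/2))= 8957952/74897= 119.60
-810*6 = -4860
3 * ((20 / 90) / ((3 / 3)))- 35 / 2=-101 / 6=-16.83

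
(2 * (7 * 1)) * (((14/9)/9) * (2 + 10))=784/27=29.04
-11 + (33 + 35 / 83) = 1861 / 83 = 22.42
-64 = -64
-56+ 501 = 445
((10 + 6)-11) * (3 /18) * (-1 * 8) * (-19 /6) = 190 /9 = 21.11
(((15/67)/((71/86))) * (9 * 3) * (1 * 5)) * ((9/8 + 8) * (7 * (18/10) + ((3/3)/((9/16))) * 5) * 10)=71785.57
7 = 7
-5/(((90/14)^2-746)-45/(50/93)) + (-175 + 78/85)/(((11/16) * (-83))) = 91648140106/29979044315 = 3.06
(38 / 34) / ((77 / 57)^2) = 61731 / 100793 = 0.61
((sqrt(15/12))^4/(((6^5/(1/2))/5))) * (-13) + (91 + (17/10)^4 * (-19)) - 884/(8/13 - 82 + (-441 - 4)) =-23418962299313/354741120000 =-66.02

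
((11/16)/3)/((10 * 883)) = 11/423840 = 0.00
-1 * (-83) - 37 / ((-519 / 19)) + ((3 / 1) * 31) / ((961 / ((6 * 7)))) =1422574 / 16089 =88.42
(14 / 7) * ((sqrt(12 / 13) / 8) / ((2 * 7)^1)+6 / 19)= sqrt(39) / 364+12 / 19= 0.65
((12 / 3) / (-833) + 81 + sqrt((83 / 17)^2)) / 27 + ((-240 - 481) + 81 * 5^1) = -413860 / 1323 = -312.82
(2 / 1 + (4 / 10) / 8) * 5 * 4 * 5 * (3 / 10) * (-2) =-123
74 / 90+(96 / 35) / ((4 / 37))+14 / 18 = 944 / 35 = 26.97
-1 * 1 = -1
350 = 350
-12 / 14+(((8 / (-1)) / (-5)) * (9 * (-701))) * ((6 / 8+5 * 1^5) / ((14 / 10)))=-41460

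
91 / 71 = 1.28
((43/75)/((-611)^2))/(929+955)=43/52750257300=0.00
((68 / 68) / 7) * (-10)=-10 / 7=-1.43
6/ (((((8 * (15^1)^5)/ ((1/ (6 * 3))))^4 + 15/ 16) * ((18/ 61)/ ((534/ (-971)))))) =-173728/ 2221336547376713100000000000000014565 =-0.00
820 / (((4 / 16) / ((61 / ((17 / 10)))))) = 117694.12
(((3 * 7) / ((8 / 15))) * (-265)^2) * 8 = 22120875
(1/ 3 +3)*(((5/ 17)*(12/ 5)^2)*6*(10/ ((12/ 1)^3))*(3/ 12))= 5/ 102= 0.05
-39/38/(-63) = 13/798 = 0.02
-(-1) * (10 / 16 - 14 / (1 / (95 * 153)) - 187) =-1629411 / 8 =-203676.38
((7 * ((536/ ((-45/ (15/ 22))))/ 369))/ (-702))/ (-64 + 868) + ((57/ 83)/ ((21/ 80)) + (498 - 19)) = 7175891662145/ 14899606722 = 481.62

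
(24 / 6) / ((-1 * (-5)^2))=-4 / 25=-0.16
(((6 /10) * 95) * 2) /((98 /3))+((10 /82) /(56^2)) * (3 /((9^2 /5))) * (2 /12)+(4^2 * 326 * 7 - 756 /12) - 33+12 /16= 758608537849 /20829312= 36420.24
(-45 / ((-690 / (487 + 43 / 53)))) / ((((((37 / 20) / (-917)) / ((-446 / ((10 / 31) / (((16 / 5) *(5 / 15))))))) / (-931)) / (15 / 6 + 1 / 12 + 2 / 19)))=-13127708475067088 / 225515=-58212129902.96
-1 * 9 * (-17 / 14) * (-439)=-67167 / 14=-4797.64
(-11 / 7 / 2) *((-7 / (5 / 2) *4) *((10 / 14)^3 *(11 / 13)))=2.71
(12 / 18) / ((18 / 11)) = 11 / 27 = 0.41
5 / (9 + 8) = 5 / 17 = 0.29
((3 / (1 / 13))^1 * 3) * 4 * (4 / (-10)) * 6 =-5616 / 5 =-1123.20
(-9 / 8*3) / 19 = -27 / 152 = -0.18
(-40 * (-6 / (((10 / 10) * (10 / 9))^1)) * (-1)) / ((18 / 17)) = -204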